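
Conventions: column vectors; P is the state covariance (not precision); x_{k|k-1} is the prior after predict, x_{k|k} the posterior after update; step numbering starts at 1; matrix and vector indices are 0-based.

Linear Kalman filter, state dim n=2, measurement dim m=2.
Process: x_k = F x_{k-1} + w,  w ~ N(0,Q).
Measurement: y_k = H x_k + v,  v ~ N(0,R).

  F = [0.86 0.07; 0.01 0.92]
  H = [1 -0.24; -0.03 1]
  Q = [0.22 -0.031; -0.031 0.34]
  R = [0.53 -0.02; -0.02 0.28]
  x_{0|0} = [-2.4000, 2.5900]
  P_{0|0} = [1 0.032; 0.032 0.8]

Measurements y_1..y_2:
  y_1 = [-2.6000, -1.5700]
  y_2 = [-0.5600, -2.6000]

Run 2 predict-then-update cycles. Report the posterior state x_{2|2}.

step 1: x^-=[-1.8827, 2.3588]  P^-=[0.9674 0.0545; 0.0545 1.0178]  S=[1.5299 -0.2384; -0.2384 1.2954]  K=[0.6454 0.1384; -0.0019 0.7841]  nu=[-0.1512, -3.9853]  x^+=[-2.5319, -0.7658]  P^+=[0.3480 0.0363; 0.0363 0.2207]
step 2: x^-=[-2.2311, -0.7298]  P^-=[0.4828 0.0149; 0.0149 0.5275]  S=[1.0360 -0.1460; -0.1460 0.8070]  K=[0.4748 0.0865; -0.0161 0.6501]  nu=[1.4959, -1.9371]  x^+=[-1.6884, -2.0134]  P^+=[0.2553 0.0224; 0.0224 0.1830]

x_post = [-1.6884, -2.0134]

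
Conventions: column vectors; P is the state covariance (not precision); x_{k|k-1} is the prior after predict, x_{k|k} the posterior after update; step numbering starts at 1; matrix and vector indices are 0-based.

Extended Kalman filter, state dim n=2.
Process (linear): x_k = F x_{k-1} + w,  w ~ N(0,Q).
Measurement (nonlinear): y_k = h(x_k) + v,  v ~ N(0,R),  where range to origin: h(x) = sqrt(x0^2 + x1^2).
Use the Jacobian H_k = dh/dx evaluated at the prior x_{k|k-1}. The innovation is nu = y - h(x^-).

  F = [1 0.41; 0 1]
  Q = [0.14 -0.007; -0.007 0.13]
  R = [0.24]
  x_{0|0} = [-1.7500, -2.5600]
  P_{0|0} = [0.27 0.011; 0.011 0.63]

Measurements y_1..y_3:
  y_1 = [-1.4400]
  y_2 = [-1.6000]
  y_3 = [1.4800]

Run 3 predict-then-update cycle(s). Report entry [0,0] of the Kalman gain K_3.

step 1: x^-=[-2.7996, -2.5600]  P^-=[0.5249 0.2623; 0.2623 0.7600]  H_jac=[-0.7380 -0.6748]  S=[1.1332]  K=[-0.4980; -0.6234]  nu=[-5.2336]  x^+=[-0.1931, 0.7025]  P^+=[0.2438 -0.0895; -0.0895 0.3196]
step 2: x^-=[0.0950, 0.7025]  P^-=[0.3641 0.0345; 0.0345 0.4496]  H_jac=[0.1340 0.9910]  S=[0.6972]  K=[0.1190; 0.6457]  nu=[-2.3089]  x^+=[-0.1798, -0.7883]  P^+=[0.3543 -0.0191; -0.0191 0.1589]
step 3: x^-=[-0.5030, -0.7883]  P^-=[0.5054 0.0391; 0.0391 0.2889]  H_jac=[-0.5379 -0.8430]  S=[0.6270]  K=[-0.4861; -0.4220]  nu=[0.5449]  x^+=[-0.7679, -1.0182]  P^+=[0.3572 -0.0895; -0.0895 0.1773]

K[0,0] = -0.4861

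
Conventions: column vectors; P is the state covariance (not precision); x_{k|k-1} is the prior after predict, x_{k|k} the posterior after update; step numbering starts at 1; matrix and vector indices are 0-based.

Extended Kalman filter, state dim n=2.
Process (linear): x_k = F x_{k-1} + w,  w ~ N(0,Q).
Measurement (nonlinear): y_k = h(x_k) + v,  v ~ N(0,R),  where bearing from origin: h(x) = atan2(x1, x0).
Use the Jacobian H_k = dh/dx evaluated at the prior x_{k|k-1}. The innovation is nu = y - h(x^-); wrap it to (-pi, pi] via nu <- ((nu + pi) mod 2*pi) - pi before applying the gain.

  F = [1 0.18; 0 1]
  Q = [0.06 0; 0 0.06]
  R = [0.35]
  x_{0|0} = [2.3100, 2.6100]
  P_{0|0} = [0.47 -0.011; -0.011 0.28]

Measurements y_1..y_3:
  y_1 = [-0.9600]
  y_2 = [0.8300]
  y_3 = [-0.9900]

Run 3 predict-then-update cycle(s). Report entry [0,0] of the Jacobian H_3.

step 1: x^-=[2.7798, 2.6100]  P^-=[0.5351 0.0394; 0.0394 0.3400]  H_jac=[-0.1795 0.1912]  S=[0.3770]  K=[-0.2348; 0.1537]  nu=[-1.7139]  x^+=[3.1823, 2.3466]  P^+=[0.5143 0.0530; 0.0530 0.3311]
step 2: x^-=[3.6047, 2.3466]  P^-=[0.6041 0.1126; 0.1126 0.3911]  H_jac=[-0.1268 0.1948]  S=[0.3690]  K=[-0.1482; 0.1678]  nu=[0.2529]  x^+=[3.5672, 2.3891]  P^+=[0.5960 0.1218; 0.1218 0.3807]
step 3: x^-=[3.9972, 2.3891]  P^-=[0.7122 0.1903; 0.1903 0.4407]  H_jac=[-0.1102 0.1843]  S=[0.3659]  K=[-0.1186; 0.1647]  nu=[-1.5287]  x^+=[4.1785, 2.1372]  P^+=[0.7071 0.1975; 0.1975 0.4308]

H_jac[0,0] = -0.1102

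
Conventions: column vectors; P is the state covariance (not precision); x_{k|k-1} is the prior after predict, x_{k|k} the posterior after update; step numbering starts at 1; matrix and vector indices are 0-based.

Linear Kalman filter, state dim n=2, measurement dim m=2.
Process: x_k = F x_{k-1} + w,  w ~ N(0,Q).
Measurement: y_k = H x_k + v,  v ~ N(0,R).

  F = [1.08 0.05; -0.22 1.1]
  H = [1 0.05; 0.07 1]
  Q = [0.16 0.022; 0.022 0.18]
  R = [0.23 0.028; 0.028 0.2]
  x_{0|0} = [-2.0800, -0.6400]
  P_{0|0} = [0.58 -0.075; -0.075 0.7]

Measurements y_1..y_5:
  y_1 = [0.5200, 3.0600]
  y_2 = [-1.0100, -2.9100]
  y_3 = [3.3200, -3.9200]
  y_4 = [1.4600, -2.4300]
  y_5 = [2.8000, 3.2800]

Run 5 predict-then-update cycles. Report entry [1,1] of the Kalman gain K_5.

step 1: x^-=[-2.2784, -0.2464]  P^-=[0.8302 -0.1656; -0.1656 1.0914]  S=[1.0463 -0.0255; -0.0255 1.2723]  K=[0.7838 -0.0688; -0.0855 0.8470]  nu=[2.8107, 3.4659]  x^+=[-0.3137, 2.4490]  P^+=[0.1786 -0.0043; -0.0043 0.1673]
step 2: x^-=[-0.2163, 2.7629]  P^-=[0.3682 -0.0163; -0.0163 0.3932]  S=[0.5976 0.0571; 0.0571 0.5927]  K=[0.6190 -0.0436; -0.0581 0.6670]  nu=[-0.9318, -5.6577]  x^+=[-0.5463, -0.9569]  P^+=[0.1412 -0.0013; -0.0013 0.1319]
step 3: x^-=[-0.6379, -0.9324]  P^-=[0.3249 -0.0058; -0.0058 0.3470]  S=[0.5552 0.0623; 0.0623 0.5478]  K=[0.5887 -0.0360; -0.0508 0.6385]  nu=[4.0045, -2.9430]  x^+=[1.8256, -3.0150]  P^+=[0.1344 -0.0001; -0.0001 0.1263]
step 4: x^-=[1.8209, -3.7181]  P^-=[0.3171 -0.0031; -0.0031 0.3394]  S=[0.5476 0.0640; 0.0640 0.5405]  K=[0.5827 -0.0337; -0.0488 0.6333]  nu=[-0.1750, 1.1607]  x^+=[1.6798, -2.9746]  P^+=[0.1331 0.0003; 0.0003 0.1253]
step 5: x^-=[1.6654, -3.6416]  P^-=[0.3155 -0.0024; -0.0024 0.3379]  S=[0.5461 0.0645; 0.0645 0.5391]  K=[0.5815 -0.0332; -0.0482 0.6322]  nu=[1.3167, 6.8050]  x^+=[2.2054, 0.5973]  P^+=[0.1328 0.0004; 0.0004 0.1251]

K[1,1] = 0.6322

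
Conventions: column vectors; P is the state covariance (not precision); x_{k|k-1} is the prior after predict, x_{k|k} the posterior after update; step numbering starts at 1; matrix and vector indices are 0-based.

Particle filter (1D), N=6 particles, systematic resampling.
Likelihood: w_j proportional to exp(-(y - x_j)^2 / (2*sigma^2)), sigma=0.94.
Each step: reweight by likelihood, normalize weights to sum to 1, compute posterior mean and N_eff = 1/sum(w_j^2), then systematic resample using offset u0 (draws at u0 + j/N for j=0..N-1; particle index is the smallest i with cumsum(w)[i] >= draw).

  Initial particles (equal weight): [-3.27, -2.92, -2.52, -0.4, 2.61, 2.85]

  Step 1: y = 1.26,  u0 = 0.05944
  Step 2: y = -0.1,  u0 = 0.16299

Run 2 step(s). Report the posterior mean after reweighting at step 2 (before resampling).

step 1: w=[0.0000, 0.0001, 0.0004, 0.2608, 0.4422, 0.2966]  mean=1.8939  Neff=2.8451  idx=[3, 3, 4, 4, 5, 5]
step 2: w=[0.4882, 0.4882, 0.0081, 0.0081, 0.0037, 0.0037]  mean=-0.3273  Neff=2.0970  idx=[0, 0, 1, 1, 1, 5]

post_mean = -0.3273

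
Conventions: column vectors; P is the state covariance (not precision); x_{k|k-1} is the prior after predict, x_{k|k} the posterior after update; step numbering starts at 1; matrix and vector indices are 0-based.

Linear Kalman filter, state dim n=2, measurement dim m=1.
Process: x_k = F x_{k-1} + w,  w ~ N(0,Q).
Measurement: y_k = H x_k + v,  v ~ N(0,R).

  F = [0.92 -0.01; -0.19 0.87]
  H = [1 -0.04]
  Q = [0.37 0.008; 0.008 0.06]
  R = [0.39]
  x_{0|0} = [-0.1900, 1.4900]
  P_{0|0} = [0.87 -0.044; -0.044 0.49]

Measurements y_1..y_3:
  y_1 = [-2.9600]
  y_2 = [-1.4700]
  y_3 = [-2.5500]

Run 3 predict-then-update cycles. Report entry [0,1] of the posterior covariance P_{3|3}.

step 1: x^-=[-0.1897, 1.3324]  P^-=[1.1072 -0.1836; -0.1836 0.4768]  S=[1.5127]  K=[0.7368; -0.1340]  nu=[-2.7170]  x^+=[-2.1916, 1.6965]  P^+=[0.2860 -0.0343; -0.0343 0.4497]
step 2: x^-=[-2.0333, 1.8924]  P^-=[0.6127 -0.0734; -0.0734 0.4220]  S=[1.0093]  K=[0.6100; -0.0895]  nu=[0.6390]  x^+=[-1.6435, 1.8352]  P^+=[0.2372 -0.0183; -0.0183 0.4139]
step 3: x^-=[-1.5304, 1.9089]  P^-=[0.5711 -0.0518; -0.0518 0.3879]  S=[0.9659]  K=[0.5934; -0.0697]  nu=[-0.9433]  x^+=[-2.0901, 1.9746]  P^+=[0.2310 -0.0118; -0.0118 0.3832]

P_post[0,1] = -0.0118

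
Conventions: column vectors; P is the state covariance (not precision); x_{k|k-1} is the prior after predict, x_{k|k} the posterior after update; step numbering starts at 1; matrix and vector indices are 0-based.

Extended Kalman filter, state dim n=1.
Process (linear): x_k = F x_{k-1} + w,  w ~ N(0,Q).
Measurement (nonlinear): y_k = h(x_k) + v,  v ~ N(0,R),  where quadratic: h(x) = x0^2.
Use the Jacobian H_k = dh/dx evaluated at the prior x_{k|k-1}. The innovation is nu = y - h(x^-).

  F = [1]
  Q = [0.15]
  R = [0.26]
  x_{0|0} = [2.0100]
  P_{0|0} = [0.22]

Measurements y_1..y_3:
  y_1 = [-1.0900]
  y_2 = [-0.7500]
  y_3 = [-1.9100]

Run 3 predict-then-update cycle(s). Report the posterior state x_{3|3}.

x_post = [-0.4282]

step 1: x^-=[2.0100]  P^-=[0.3700]  H_jac=[4.0200]  S=[6.2393]  K=[0.2384]  nu=[-5.1301]  x^+=[0.7870]  P^+=[0.0154]
step 2: x^-=[0.7870]  P^-=[0.1654]  H_jac=[1.5741]  S=[0.6699]  K=[0.3887]  nu=[-1.3694]  x^+=[0.2547]  P^+=[0.0642]
step 3: x^-=[0.2547]  P^-=[0.2142]  H_jac=[0.5095]  S=[0.3156]  K=[0.3458]  nu=[-1.9749]  x^+=[-0.4282]  P^+=[0.1765]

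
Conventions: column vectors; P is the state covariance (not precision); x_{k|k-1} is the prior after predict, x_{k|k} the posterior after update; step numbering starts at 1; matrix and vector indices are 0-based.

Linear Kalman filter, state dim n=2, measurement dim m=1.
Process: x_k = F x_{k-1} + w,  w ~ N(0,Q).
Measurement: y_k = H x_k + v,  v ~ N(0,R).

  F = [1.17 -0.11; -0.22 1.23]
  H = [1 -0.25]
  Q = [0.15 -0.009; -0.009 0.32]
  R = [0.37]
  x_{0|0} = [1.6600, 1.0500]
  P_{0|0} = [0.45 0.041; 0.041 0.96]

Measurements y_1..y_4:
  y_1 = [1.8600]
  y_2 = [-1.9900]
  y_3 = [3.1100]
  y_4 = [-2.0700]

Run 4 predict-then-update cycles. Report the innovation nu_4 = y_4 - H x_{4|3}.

innov = [-3.9506]

step 1: x^-=[1.8267, 0.9263]  P^-=[0.7671 -0.1947; -0.1947 1.7720]  S=[1.3452]  K=[0.6064; -0.4741]  nu=[0.2649]  x^+=[1.9873, 0.8007]  P^+=[0.2724 0.1920; 0.1920 1.4696]
step 2: x^-=[2.2371, 0.5477]  P^-=[0.4912 0.0030; 0.0030 2.4527]  S=[1.0130]  K=[0.4842; -0.6023]  nu=[-4.0902]  x^+=[0.2568, 3.0113]  P^+=[0.2538 0.2984; 0.2984 2.0852]
step 3: x^-=[-0.0308, 3.6474]  P^-=[0.4458 0.0803; 0.0803 3.3254]  S=[0.9835]  K=[0.4329; -0.7637]  nu=[4.0527]  x^+=[1.7234, 0.5523]  P^+=[0.2615 0.4054; 0.4054 2.7518]
step 4: x^-=[1.9556, 0.3002]  P^-=[0.4369 0.1446; 0.1446 4.2765]  S=[1.0019]  K=[0.4000; -0.9228]  nu=[-3.9506]  x^+=[0.3753, 3.9458]  P^+=[0.2766 0.5144; 0.5144 3.4233]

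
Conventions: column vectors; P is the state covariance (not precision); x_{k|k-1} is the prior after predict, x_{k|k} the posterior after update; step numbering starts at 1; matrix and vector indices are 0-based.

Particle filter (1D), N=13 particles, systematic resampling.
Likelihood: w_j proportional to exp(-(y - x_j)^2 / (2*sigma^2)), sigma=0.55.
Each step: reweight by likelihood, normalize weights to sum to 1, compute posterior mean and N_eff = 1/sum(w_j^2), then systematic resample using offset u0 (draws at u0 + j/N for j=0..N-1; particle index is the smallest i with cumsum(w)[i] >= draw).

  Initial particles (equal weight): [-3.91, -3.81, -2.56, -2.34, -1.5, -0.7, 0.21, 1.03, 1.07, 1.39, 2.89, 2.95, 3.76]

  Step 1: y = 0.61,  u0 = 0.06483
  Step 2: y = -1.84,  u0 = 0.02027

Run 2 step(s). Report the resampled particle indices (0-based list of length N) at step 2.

resampled_idx = [0, 0, 0, 1, 1, 1, 1, 2, 2, 2, 3, 3, 3]

step 1: w=[0.0000, 0.0000, 0.0000, 0.0000, 0.0002, 0.0222, 0.2902, 0.2825, 0.2665, 0.1383, 0.0001, 0.0000, 0.0000]  mean=0.8137  Neff=3.9270  idx=[6, 6, 6, 6, 7, 7, 7, 8, 8, 8, 8, 9, 9]
step 2: w=[0.2495, 0.2495, 0.2495, 0.2495, 0.0003, 0.0003, 0.0003, 0.0002, 0.0002, 0.0002, 0.0002, 0.0000, 0.0000]  mean=0.2115  Neff=4.0147  idx=[0, 0, 0, 1, 1, 1, 1, 2, 2, 2, 3, 3, 3]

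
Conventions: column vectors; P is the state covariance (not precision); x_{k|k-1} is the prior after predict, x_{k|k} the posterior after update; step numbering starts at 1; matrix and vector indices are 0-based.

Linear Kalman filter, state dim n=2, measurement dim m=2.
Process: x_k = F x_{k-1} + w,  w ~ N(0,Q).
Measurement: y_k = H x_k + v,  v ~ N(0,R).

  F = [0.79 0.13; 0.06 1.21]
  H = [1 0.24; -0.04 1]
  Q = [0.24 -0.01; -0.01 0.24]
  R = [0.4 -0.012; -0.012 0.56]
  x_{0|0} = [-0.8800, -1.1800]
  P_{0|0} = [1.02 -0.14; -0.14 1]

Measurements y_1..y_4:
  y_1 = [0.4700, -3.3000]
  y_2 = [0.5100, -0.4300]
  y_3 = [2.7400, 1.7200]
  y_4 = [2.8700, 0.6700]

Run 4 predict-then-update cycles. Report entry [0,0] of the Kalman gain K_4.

K[0,0] = 0.4616

step 1: x^-=[-0.8486, -1.4806]  P^-=[0.8647 0.0607; 0.0607 1.6874]  S=[1.3911 0.4185; 0.4185 2.2440]  K=[0.6660 -0.1126; 0.1153 0.7294]  nu=[1.6739, -1.8533]  x^+=[0.4748, -2.6394]  P^+=[0.2821 -0.0597; -0.0597 0.4047]
step 2: x^-=[0.0320, -3.1651]  P^-=[0.4106 0.0095; 0.0095 0.8248]  S=[0.8627 0.1789; 0.1789 1.3847]  K=[0.4929 -0.0687; 0.1202 0.5799]  nu=[1.2376, 2.7364]  x^+=[0.4540, -1.4296]  P^+=[0.2066 -0.0361; -0.0361 0.3218]
step 3: x^-=[0.1728, -1.7026]  P^-=[0.3670 0.0156; 0.0156 0.7067]  S=[0.8152 0.1584; 0.1584 1.2660]  K=[0.4660 -0.0576; 0.1218 0.5425]  nu=[2.9759, 3.4295]  x^+=[1.3620, 0.5203]  P^+=[0.1943 -0.0301; -0.0301 0.3011]
step 4: x^-=[1.1436, 0.7112]  P^-=[0.3602 0.0176; 0.0176 0.6772]  S=[0.8076 0.1536; 0.1536 1.2364]  K=[0.4616 -0.0547; 0.1219 0.5320]  nu=[1.5557, 0.0045]  x^+=[1.8615, 0.9033]  P^+=[0.1921 -0.0285; -0.0285 0.2953]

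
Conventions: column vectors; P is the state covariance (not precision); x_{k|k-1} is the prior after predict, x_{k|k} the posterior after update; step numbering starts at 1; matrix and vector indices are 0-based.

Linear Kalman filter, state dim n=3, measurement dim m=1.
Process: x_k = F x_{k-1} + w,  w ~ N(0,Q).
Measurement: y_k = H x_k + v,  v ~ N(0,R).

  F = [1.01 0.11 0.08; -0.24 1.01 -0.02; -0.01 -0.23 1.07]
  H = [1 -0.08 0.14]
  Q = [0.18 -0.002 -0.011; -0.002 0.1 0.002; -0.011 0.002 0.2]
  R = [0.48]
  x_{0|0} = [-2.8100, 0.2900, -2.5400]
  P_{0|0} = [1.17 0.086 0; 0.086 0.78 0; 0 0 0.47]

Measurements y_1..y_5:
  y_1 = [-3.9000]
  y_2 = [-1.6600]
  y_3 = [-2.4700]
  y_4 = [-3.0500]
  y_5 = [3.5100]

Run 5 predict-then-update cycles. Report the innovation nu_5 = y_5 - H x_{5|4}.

innov = [6.7170]

step 1: x^-=[-3.0094, 1.0181, -2.7564]  P^-=[1.4051 -0.1142 -0.0224; -0.1142 0.9216 -0.1826; -0.0224 -0.1826 0.7799]  S=[1.9224]  K=[0.7340; -0.1111; 0.0527]  nu=[-0.4233]  x^+=[-3.3201, 1.0651, -2.7787]  P^+=[0.3693 0.0425 -0.0968; 0.0425 0.8978 -0.1713; -0.0968 -0.1713 0.7745]
step 2: x^-=[-3.4584, 1.9282, -3.1850]  P^-=[0.5633 0.0396 -0.1026; 0.0396 1.0229 -0.3814; -0.1026 -0.3814 1.2209]  S=[1.0473]  K=[0.5211; -0.0913; 0.0943]  nu=[2.3986]  x^+=[-2.2084, 1.7091, -2.9587]  P^+=[0.2789 0.0894 -0.1541; 0.0894 1.0141 -0.3724; -0.1541 -0.3724 1.2116]
step 3: x^-=[-2.2792, 2.3154, -3.5368]  P^-=[0.4729 0.1068 -0.1601; 0.1068 1.1213 -0.6194; -0.1601 -0.6194 1.8278]  S=[0.9479]  K=[0.4663; -0.0735; 0.1534]  nu=[0.4896]  x^+=[-2.0509, 2.2794, -3.4617]  P^+=[0.2668 0.1393 -0.2278; 0.1393 1.1162 -0.6087; -0.2278 -0.6087 1.8055]
step 4: x^-=[-2.0976, 2.8636, -4.2078]  P^-=[0.4607 0.1539 -0.2264; 0.1539 1.2096 -0.8912; -0.2264 -0.8912 2.6313]  S=[0.9319]  K=[0.4471; -0.0725; 0.2289]  nu=[-0.1342]  x^+=[-2.1576, 2.8734, -4.2385]  P^+=[0.2744 0.1842 -0.3217; 0.1842 1.2047 -0.8757; -0.3217 -0.8757 2.5825]
step 5: x^-=[-2.2022, 3.5047, -5.1745]  P^-=[0.4645 0.1880 -0.3006; 0.1880 1.2887 -1.1920; -0.3006 -1.1920 3.6592]  S=[0.9369]  K=[0.4348; -0.0875; 0.3277]  nu=[6.7170]  x^+=[0.7184, 2.9173, -2.9731]  P^+=[0.2874 0.2237 -0.4341; 0.2237 1.2816 -1.1652; -0.4341 -1.1652 3.5586]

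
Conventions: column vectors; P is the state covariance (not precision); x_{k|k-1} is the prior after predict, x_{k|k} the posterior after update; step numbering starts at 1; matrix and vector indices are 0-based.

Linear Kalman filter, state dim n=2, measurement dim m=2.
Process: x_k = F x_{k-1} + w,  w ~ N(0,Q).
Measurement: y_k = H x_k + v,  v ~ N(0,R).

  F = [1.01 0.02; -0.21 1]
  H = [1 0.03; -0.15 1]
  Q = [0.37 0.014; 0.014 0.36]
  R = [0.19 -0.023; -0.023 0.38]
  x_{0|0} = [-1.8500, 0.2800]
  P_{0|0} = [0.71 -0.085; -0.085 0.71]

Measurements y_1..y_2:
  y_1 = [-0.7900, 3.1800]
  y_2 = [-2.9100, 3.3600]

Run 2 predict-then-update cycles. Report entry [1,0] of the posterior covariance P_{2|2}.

P_post[1,0] = -0.0052

step 1: x^-=[-1.8629, 0.6685]  P^-=[1.0911 -0.2079; -0.2079 1.1370]  S=[1.2697 -0.3595; -0.3595 1.6039]  K=[0.8423 -0.0429; 0.0741 0.7449]  nu=[1.0528, 2.2321]  x^+=[-1.0717, 2.4092]  P^+=[0.1614 -0.0115; -0.0115 0.2797]
step 2: x^-=[-1.0342, 2.6343]  P^-=[0.5343 -0.0262; -0.0262 0.6516]  S=[0.7233 -0.1096; -0.1096 1.0514]  K=[0.7339 -0.0246; 0.0867 0.6325]  nu=[-1.9548, 0.5706]  x^+=[-2.4828, 2.8256]  P^+=[0.1402 -0.0052; -0.0052 0.2376]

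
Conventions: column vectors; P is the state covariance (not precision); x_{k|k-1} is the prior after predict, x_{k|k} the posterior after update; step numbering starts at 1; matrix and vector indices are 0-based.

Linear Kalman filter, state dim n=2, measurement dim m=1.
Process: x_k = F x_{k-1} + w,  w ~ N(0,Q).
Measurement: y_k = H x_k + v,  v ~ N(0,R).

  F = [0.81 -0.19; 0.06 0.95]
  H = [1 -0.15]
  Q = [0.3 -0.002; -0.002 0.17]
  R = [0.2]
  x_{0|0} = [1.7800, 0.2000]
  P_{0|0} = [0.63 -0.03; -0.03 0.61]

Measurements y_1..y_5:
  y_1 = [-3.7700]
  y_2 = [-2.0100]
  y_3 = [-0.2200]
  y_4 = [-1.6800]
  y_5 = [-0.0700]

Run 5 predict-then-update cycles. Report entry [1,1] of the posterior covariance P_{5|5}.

P_post[1,1] = 0.8029

step 1: x^-=[1.4038, 0.2968]  P^-=[0.7446 -0.1042; -0.1042 0.7194]  S=[0.9921]  K=[0.7663; -0.2138]  nu=[-5.1293]  x^+=[-2.5269, 1.3936]  P^+=[0.1620 0.0583; 0.0583 0.6740]
step 2: x^-=[-2.3116, 1.1723]  P^-=[0.4127 -0.0716; -0.0716 0.7855]  S=[0.6518]  K=[0.6496; -0.2906]  nu=[0.4774]  x^+=[-2.0014, 1.0336]  P^+=[0.1376 0.0515; 0.0515 0.7305]
step 3: x^-=[-1.8176, 0.8618]  P^-=[0.4008 -0.0882; -0.0882 0.8356]  S=[0.6461]  K=[0.6409; -0.3304]  nu=[1.7268]  x^+=[-0.7109, 0.2912]  P^+=[0.1355 0.0487; 0.0487 0.7651]
step 4: x^-=[-0.6311, 0.2340]  P^-=[0.4015 -0.0966; -0.0966 0.8665]  S=[0.6500]  K=[0.6400; -0.3486]  nu=[-1.0138]  x^+=[-1.2800, 0.5874]  P^+=[0.1353 0.0484; 0.0484 0.7875]
step 5: x^-=[-1.1484, 0.4812]  P^-=[0.4023 -0.1009; -0.1009 0.8868]  S=[0.6525]  K=[0.6397; -0.3585]  nu=[1.1506]  x^+=[-0.4123, 0.0688]  P^+=[0.1353 0.0487; 0.0487 0.8029]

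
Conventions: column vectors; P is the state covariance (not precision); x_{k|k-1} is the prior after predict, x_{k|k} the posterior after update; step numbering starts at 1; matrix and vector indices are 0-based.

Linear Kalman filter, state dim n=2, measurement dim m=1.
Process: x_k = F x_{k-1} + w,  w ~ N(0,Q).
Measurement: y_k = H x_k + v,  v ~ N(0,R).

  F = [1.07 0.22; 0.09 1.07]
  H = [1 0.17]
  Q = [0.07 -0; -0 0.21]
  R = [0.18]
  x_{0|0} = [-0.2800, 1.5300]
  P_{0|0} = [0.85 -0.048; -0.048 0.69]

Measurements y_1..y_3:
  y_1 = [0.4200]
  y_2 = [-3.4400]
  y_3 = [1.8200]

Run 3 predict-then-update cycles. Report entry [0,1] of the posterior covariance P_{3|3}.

P_post[0,1] = -0.0246

step 1: x^-=[0.0370, 1.6119]  P^-=[1.0540 0.1884; 0.1884 0.9976]  S=[1.3268]  K=[0.8185; 0.2698]  nu=[0.1090]  x^+=[0.1262, 1.6413]  P^+=[0.1651 -0.1046; -0.1046 0.9010]
step 2: x^-=[0.4961, 1.7675]  P^-=[0.2534 0.1062; 0.1062 1.2228]  S=[0.5048]  K=[0.5377; 0.6221]  nu=[-4.2366]  x^+=[-1.7819, -0.8679]  P^+=[0.1074 -0.0627; -0.0627 1.0274]
step 3: x^-=[-2.0975, -1.0890]  P^-=[0.2132 0.1792; 0.1792 1.3751]  S=[0.4939]  K=[0.4934; 0.8361]  nu=[4.1027]  x^+=[-0.0733, 2.3414]  P^+=[0.0930 -0.0246; -0.0246 1.0298]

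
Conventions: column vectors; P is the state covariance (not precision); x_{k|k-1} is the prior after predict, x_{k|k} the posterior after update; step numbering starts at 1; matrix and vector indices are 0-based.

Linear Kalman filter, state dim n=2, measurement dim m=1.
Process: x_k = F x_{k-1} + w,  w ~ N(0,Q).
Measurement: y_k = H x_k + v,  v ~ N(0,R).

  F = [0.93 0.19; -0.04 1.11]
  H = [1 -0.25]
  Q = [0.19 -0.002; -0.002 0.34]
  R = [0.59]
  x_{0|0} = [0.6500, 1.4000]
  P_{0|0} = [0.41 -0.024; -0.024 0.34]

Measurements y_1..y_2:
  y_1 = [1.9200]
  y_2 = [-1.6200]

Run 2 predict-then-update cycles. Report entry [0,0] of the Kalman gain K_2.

K[0,0] = 0.4260

step 1: x^-=[0.8705, 1.5280]  P^-=[0.5484 0.0299; 0.0299 0.7617]  S=[1.1711]  K=[0.4619; -0.1371]  nu=[1.4315]  x^+=[1.5317, 1.3317]  P^+=[0.2985 0.1040; 0.1040 0.7397]
step 2: x^-=[1.6775, 1.4170]  P^-=[0.5117 0.2495; 0.2495 1.2426]  S=[1.0546]  K=[0.4260; -0.0580]  nu=[-2.9433]  x^+=[0.4236, 1.5876]  P^+=[0.3203 0.2755; 0.2755 1.2391]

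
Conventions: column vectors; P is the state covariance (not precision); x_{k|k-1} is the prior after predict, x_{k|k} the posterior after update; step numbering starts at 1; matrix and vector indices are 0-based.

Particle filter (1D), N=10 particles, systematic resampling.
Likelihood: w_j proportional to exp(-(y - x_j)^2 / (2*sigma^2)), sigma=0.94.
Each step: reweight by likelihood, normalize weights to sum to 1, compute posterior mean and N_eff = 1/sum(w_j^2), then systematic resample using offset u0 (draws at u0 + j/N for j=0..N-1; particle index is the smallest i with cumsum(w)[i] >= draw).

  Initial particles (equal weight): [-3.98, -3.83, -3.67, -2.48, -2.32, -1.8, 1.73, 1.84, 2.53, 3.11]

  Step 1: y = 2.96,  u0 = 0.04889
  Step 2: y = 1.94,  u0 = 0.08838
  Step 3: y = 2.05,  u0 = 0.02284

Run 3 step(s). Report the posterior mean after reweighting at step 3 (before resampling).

post_mean = 2.2900

step 1: w=[0.0000, 0.0000, 0.0000, 0.0000, 0.0000, 0.0000, 0.1515, 0.1753, 0.3211, 0.3521]  mean=2.4920  Neff=3.5618  idx=[6, 6, 7, 8, 8, 8, 9, 9, 9, 9]
step 2: w=[0.1345, 0.1345, 0.1371, 0.1132, 0.1132, 0.1132, 0.0636, 0.0636, 0.0636, 0.0636]  mean=2.3676  Neff=9.1244  idx=[0, 1, 2, 2, 3, 4, 5, 6, 8, 9]
step 3: w=[0.1171, 0.1171, 0.1210, 0.1210, 0.1089, 0.1089, 0.1089, 0.0657, 0.0657, 0.0657]  mean=2.2900  Neff=9.5025  idx=[0, 1, 1, 2, 3, 4, 5, 6, 7, 8]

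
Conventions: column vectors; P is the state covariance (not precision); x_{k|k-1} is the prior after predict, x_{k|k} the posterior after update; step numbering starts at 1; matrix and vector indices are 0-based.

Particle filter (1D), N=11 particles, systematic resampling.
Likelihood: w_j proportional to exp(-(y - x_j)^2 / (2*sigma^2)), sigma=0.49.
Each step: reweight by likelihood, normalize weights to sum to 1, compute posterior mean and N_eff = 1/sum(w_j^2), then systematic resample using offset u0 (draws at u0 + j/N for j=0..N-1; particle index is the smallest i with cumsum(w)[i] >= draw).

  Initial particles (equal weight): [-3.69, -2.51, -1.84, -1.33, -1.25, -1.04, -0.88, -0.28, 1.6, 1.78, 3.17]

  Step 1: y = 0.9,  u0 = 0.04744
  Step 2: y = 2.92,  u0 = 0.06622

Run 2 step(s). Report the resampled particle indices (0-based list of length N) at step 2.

step 1: w=[0.0000, 0.0000, 0.0000, 0.0001, 0.0001, 0.0006, 0.0022, 0.0893, 0.5845, 0.3232, 0.0000]  mean=1.4828  Neff=2.2024  idx=[7, 8, 8, 8, 8, 8, 8, 9, 9, 9, 9]
step 2: w=[0.0000, 0.0623, 0.0623, 0.0623, 0.0623, 0.0623, 0.0623, 0.1566, 0.1566, 0.1566, 0.1566]  mean=1.7127  Neff=8.2406  idx=[2, 3, 4, 6, 7, 7, 8, 9, 9, 10, 10]

resampled_idx = [2, 3, 4, 6, 7, 7, 8, 9, 9, 10, 10]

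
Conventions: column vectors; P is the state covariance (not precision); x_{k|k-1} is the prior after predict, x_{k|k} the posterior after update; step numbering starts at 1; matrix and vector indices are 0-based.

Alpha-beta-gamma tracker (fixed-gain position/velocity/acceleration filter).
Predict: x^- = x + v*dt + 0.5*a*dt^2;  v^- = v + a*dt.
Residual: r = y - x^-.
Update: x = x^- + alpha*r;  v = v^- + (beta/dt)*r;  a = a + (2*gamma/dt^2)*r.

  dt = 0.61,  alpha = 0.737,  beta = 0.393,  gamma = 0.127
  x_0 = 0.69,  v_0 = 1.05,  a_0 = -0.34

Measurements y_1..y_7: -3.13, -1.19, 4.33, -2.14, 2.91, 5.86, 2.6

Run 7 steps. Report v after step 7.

v_post = 2.8034

step 1: x_pred=1.2672  r=-4.3972  x^+=-1.9735  v^+=-1.9904  a^+=-3.3416
step 2: x_pred=-3.8094  r=2.6194  x^+=-1.8789  v^+=-2.3412  a^+=-1.5536
step 3: x_pred=-3.5961  r=7.9261  x^+=2.2454  v^+=1.8176  a^+=3.8568
step 4: x_pred=4.0717  r=-6.2117  x^+=-0.5063  v^+=0.1683  a^+=-0.3834
step 5: x_pred=-0.4750  r=3.3850  x^+=2.0197  v^+=2.1152  a^+=1.9273
step 6: x_pred=3.6686  r=2.1914  x^+=5.2837  v^+=4.7027  a^+=3.4232
step 7: x_pred=8.7892  r=-6.1892  x^+=4.2278  v^+=2.8034  a^+=-0.8017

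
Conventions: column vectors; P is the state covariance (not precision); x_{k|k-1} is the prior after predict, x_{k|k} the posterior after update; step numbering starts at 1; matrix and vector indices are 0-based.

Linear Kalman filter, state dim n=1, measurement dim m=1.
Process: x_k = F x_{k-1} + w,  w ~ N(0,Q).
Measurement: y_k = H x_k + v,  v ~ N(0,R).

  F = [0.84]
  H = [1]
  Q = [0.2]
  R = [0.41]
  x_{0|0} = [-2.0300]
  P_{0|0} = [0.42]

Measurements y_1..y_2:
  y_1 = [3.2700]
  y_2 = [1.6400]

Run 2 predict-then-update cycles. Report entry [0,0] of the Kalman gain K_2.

K[0,0] = 0.4664

step 1: x^-=[-1.7052]  P^-=[0.4964]  S=[0.9064]  K=[0.5476]  nu=[4.9752]  x^+=[1.0194]  P^+=[0.2245]
step 2: x^-=[0.8563]  P^-=[0.3584]  S=[0.7684]  K=[0.4664]  nu=[0.7837]  x^+=[1.2219]  P^+=[0.1912]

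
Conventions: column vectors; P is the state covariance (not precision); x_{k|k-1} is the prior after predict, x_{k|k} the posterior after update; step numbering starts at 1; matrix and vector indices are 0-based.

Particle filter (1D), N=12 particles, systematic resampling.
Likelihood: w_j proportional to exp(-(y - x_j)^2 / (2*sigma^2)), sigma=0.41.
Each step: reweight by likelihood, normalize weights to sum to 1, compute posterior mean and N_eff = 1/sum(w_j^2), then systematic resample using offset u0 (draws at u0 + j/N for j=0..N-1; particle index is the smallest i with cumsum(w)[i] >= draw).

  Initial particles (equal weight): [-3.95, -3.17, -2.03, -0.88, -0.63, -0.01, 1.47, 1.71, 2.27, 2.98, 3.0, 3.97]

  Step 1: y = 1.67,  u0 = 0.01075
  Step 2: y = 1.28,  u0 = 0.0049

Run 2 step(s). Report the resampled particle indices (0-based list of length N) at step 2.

resampled_idx = [0, 0, 1, 2, 2, 3, 4, 4, 5, 7, 8, 9]

step 1: w=[0.0000, 0.0000, 0.0000, 0.0000, 0.0000, 0.0001, 0.3968, 0.4448, 0.1532, 0.0027, 0.0023, 0.0000]  mean=1.7068  Neff=2.6396  idx=[6, 6, 6, 6, 6, 7, 7, 7, 7, 7, 8, 8]
step 2: w=[0.1200, 0.1200, 0.1200, 0.1200, 0.1200, 0.0771, 0.0771, 0.0771, 0.0771, 0.0771, 0.0072, 0.0072]  mean=1.5741  Neff=9.8198  idx=[0, 0, 1, 2, 2, 3, 4, 4, 5, 7, 8, 9]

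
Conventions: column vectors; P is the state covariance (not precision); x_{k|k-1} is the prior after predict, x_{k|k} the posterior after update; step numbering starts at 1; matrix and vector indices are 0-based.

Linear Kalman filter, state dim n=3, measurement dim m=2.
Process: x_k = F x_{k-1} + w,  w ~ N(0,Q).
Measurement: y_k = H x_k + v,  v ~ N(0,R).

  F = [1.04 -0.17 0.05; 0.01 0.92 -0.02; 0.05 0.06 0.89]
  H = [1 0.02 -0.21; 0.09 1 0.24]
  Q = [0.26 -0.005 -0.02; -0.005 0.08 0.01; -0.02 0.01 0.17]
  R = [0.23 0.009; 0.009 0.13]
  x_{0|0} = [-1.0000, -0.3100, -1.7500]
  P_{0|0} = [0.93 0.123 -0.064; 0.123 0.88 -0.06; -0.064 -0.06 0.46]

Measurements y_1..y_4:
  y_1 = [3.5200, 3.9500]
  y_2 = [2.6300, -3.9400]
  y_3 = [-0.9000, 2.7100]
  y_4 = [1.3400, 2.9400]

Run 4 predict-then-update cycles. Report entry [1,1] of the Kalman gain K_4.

K[1,1] = 0.4835

step 1: x^-=[-1.0748, -0.2602, -1.6261]  P^-=[1.2433 -0.0176 -0.0040; -0.0176 0.8296 0.0070; -0.0040 0.0070 0.5285]  S=[1.4979 0.0909; 0.0909 1.0001]  K=[0.8293 0.0180; -0.0523 0.8343; -0.0852 0.1412]  nu=[4.2585, 4.6972]  x^+=[2.5411, 3.4362, -1.3258]  P^+=[0.2102 -0.0304 0.0888; -0.0304 0.1372 -0.1104; 0.0888 -0.1104 0.4998]
step 2: x^-=[1.9923, 3.2132, -0.8467]  P^-=[0.5144 -0.0611 0.1090; -0.0611 0.1998 -0.0822; 0.1090 -0.0822 0.5629]  S=[0.7218 0.0107; 0.0107 0.3207]  K=[0.6791 0.0128; -0.0633 0.5466; -0.0180 0.1962]  nu=[0.3956, -7.1293]  x^+=[2.1698, -0.7087, -2.2526]  P^+=[0.1813 -0.0363 0.1155; -0.0363 0.1019 -0.1171; 0.1155 -0.1171 0.5504]
step 3: x^-=[2.2644, -0.5852, -1.9389]  P^-=[0.4872 -0.0624 0.1355; -0.0624 0.1701 -0.0906; 0.1355 -0.0906 0.6043]  S=[0.6853 0.0119; 0.0119 0.2899]  K=[0.6673 0.0210; -0.0669 0.4949; 0.0060 0.2295]  nu=[-3.5599, 3.5568]  x^+=[-0.0364, 1.4129, -1.1440]  P^+=[0.1817 -0.0387 0.1296; -0.0387 0.0968 -0.1231; 0.1296 -0.1231 0.5890]
step 4: x^-=[-0.3352, 1.3224, -0.9352]  P^-=[0.4900 -0.0645 0.1511; -0.0645 0.1659 -0.0965; 0.1511 -0.0965 0.6355]  S=[0.6829 0.0130; 0.0130 0.2851]  K=[0.6687 0.0252; -0.0691 0.4835; 0.0184 0.2433]  nu=[1.4524, 1.8722]  x^+=[0.6831, 2.1273, -0.4529]  P^+=[0.1840 -0.0406 0.1388; -0.0406 0.0969 -0.1291; 0.1388 -0.1291 0.6183]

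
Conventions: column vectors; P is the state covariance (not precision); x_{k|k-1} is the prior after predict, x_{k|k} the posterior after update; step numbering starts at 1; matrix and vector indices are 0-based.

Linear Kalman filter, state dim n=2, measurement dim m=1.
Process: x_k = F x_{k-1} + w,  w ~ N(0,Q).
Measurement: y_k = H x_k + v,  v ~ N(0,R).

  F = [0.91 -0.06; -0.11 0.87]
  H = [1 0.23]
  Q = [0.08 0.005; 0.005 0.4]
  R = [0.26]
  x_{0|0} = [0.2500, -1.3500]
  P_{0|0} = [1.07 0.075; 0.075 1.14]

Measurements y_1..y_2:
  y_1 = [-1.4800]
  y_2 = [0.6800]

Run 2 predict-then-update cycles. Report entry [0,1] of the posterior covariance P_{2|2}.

step 1: x^-=[0.3085, -1.2020]  P^-=[0.9620 -0.1017; -0.1017 1.2615]  S=[1.2419]  K=[0.7558; 0.1517]  nu=[-1.5120]  x^+=[-0.8342, -1.4314]  P^+=[0.2526 -0.2441; -0.2441 1.2329]
step 2: x^-=[-0.6733, -1.1535]  P^-=[0.3203 -0.2795; -0.2795 1.3829]  S=[0.5249]  K=[0.4878; 0.0734]  nu=[1.6186]  x^+=[0.1162, -1.0347]  P^+=[0.1954 -0.2983; -0.2983 1.3801]

P_post[0,1] = -0.2983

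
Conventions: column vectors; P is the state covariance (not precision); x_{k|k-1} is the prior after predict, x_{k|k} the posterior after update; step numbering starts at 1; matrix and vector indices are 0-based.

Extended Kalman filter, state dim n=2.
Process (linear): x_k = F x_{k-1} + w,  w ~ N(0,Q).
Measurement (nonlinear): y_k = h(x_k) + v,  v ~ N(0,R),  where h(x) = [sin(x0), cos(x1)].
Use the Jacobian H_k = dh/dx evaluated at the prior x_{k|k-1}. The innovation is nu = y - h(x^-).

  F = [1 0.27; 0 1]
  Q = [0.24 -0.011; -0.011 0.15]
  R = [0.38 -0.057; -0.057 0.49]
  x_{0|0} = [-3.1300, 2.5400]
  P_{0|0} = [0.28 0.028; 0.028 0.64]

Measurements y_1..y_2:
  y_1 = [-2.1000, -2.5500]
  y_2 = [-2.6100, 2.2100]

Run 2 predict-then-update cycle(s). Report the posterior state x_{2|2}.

x_post = [-1.3997, 5.0954]

step 1: x^-=[-2.4442, 2.5400]  P^-=[0.5818 0.1898; 0.1898 0.7900]  H_jac=[-0.7665 0.0000; 0.0000 -0.5660]  S=[0.7218 0.0253; 0.0253 0.7430]  K=[-0.6135 -0.1236; -0.1806 -0.5956]  nu=[-1.4578, -1.7256]  x^+=[-1.3366, 3.8310]  P^+=[0.2949 0.0453; 0.0453 0.4974]
step 2: x^-=[-0.3022, 3.8310]  P^-=[0.5956 0.1686; 0.1686 0.6474]  H_jac=[0.9547 0.0000; 0.0000 0.6361]  S=[0.9229 0.0454; 0.0454 0.7520]  K=[0.6110 0.1057; 0.1479 0.5388]  nu=[-2.3124, 2.9816]  x^+=[-1.3997, 5.0954]  P^+=[0.2369 0.0267; 0.0267 0.4018]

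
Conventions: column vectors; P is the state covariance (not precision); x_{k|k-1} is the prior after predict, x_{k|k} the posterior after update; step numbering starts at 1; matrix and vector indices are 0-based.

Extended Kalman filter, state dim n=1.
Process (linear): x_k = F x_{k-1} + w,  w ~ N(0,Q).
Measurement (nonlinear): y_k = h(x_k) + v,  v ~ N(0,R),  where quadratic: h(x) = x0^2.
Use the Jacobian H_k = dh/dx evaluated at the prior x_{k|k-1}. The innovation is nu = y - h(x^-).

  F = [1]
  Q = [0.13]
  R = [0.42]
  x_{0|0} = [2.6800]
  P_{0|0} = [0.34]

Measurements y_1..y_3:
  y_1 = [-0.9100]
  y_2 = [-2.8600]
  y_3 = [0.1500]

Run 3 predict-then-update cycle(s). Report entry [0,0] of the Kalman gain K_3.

K[0,0] = 0.0174

step 1: x^-=[2.6800]  P^-=[0.4700]  H_jac=[5.3600]  S=[13.9229]  K=[0.1809]  nu=[-8.0924]  x^+=[1.2158]  P^+=[0.0142]
step 2: x^-=[1.2158]  P^-=[0.1442]  H_jac=[2.4315]  S=[1.2724]  K=[0.2755]  nu=[-4.3381]  x^+=[0.0206]  P^+=[0.0476]
step 3: x^-=[0.0206]  P^-=[0.1776]  H_jac=[0.0411]  S=[0.4203]  K=[0.0174]  nu=[0.1496]  x^+=[0.0232]  P^+=[0.1775]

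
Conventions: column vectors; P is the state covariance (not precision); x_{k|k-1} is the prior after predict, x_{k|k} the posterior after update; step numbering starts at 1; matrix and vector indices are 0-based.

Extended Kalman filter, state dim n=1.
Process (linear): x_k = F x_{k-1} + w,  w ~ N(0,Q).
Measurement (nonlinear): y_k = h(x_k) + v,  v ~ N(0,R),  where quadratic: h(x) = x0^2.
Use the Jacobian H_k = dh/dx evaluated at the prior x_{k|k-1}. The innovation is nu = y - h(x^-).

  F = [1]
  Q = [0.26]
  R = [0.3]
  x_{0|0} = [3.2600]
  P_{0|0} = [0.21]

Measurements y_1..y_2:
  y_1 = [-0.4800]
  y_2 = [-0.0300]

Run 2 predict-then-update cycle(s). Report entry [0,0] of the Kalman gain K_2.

step 1: x^-=[3.2600]  P^-=[0.4700]  H_jac=[6.5200]  S=[20.2799]  K=[0.1511]  nu=[-11.1076]  x^+=[1.5816]  P^+=[0.0070]
step 2: x^-=[1.5816]  P^-=[0.2670]  H_jac=[3.1632]  S=[2.9710]  K=[0.2842]  nu=[-2.5314]  x^+=[0.8621]  P^+=[0.0270]

K[0,0] = 0.2842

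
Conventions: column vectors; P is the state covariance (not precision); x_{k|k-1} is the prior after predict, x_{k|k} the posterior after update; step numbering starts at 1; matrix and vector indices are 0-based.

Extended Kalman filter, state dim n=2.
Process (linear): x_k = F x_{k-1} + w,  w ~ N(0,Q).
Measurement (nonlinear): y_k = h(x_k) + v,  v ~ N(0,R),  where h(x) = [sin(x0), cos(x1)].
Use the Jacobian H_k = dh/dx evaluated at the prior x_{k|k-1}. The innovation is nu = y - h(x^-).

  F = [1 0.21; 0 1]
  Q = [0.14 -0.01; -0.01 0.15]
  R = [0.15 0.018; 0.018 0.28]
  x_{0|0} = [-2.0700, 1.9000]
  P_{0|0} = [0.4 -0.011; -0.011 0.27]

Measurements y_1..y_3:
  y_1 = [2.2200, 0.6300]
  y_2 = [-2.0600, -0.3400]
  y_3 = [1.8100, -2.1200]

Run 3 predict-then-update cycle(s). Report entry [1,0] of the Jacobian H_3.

H_jac[1,0] = 0.0000

step 1: x^-=[-1.6710, 1.9000]  P^-=[0.5473 0.0357; 0.0357 0.4200]  H_jac=[-0.1000 0.0000; 0.0000 -0.9463]  S=[0.1555 0.0214; 0.0214 0.6561]  K=[-0.3466 -0.0402; 0.0606 -0.6077]  nu=[3.2150, 0.9533]  x^+=[-2.8236, 1.5155]  P^+=[0.5270 0.0185; 0.0185 0.1787]
step 2: x^-=[-2.5054, 1.5155]  P^-=[0.6826 0.0460; 0.0460 0.3287]  H_jac=[-0.8044 0.0000; 0.0000 -0.9985]  S=[0.5916 0.0550; 0.0550 0.6077]  K=[-0.9288 0.0084; -0.0125 -0.5389]  nu=[-1.4659, -0.3953]  x^+=[-1.1472, 1.7468]  P^+=[0.1730 0.0144; 0.0144 0.1514]
step 3: x^-=[-0.7804, 1.7468]  P^-=[0.3257 0.0362; 0.0362 0.3014]  H_jac=[0.7106 0.0000; 0.0000 -0.9845]  S=[0.3145 -0.0073; -0.0073 0.5721]  K=[0.7348 -0.0529; 0.0697 -0.5177]  nu=[2.5136, -1.9449]  x^+=[1.1694, 2.9289]  P^+=[0.1538 0.0016; 0.0016 0.1460]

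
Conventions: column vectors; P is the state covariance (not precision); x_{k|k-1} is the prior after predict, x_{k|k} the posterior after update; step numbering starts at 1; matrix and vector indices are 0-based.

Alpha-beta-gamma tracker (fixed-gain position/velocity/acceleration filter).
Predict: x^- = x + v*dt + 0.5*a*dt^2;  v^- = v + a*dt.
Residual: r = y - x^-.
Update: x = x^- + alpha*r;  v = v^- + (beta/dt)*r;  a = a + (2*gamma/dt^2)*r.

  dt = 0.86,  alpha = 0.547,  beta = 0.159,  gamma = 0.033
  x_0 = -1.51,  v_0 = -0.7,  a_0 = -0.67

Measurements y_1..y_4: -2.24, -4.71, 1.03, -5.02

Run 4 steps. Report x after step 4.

x_post = -4.3068

step 1: x_pred=-2.3598  r=0.1198  x^+=-2.2943  v^+=-1.2541  a^+=-0.6593
step 2: x_pred=-3.6166  r=-1.0934  x^+=-4.2147  v^+=-2.0232  a^+=-0.7569
step 3: x_pred=-6.2345  r=7.2645  x^+=-2.2608  v^+=-1.3311  a^+=-0.1086
step 4: x_pred=-3.4457  r=-1.5743  x^+=-4.3068  v^+=-1.7155  a^+=-0.2491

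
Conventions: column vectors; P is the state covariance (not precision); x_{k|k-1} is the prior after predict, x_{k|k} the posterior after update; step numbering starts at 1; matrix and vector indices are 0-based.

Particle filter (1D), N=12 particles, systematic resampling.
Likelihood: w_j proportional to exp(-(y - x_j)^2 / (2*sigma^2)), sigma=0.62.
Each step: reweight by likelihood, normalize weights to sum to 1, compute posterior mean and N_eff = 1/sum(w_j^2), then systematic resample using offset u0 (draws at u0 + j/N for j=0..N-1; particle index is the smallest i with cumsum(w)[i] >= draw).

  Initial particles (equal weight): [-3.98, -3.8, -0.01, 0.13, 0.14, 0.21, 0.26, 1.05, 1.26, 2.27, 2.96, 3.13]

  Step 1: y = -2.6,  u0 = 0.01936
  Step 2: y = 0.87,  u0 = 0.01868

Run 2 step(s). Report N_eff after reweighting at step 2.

step 1: w=[0.3529, 0.6457, 0.0007, 0.0003, 0.0002, 0.0001, 0.0001, 0.0000, 0.0000, 0.0000, 0.0000, 0.0000]  mean=-3.8580  Neff=1.8470  idx=[0, 0, 0, 0, 0, 1, 1, 1, 1, 1, 1, 1]
step 2: w=[0.0143, 0.0143, 0.0143, 0.0143, 0.0143, 0.1327, 0.1327, 0.1327, 0.1327, 0.1327, 0.1327, 0.1327]  mean=-3.8129  Neff=8.0512  idx=[1, 5, 5, 6, 7, 7, 8, 8, 9, 10, 10, 11]

N_eff = 8.0512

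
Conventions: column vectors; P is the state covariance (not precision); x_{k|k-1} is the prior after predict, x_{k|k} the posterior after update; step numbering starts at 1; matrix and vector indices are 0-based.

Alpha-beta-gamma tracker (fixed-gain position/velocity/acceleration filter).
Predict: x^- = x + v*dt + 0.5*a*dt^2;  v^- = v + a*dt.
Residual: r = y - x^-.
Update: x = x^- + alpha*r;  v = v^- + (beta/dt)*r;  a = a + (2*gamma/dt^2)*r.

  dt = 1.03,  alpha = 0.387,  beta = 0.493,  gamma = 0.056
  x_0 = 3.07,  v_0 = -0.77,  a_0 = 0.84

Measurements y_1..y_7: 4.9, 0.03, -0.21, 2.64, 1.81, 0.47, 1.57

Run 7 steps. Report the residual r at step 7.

resid = -0.0775

step 1: x_pred=2.7225  r=2.1775  x^+=3.5652  v^+=1.1375  a^+=1.0699
step 2: x_pred=5.3043  r=-5.2743  x^+=3.2631  v^+=-0.2851  a^+=0.5131
step 3: x_pred=3.2417  r=-3.4517  x^+=1.9059  v^+=-1.4087  a^+=0.1487
step 4: x_pred=0.5338  r=2.1062  x^+=1.3489  v^+=-0.2474  a^+=0.3710
step 5: x_pred=1.2908  r=0.5192  x^+=1.4918  v^+=0.3832  a^+=0.4258
step 6: x_pred=2.1123  r=-1.6423  x^+=1.4768  v^+=0.0357  a^+=0.2525
step 7: x_pred=1.6475  r=-0.0775  x^+=1.6175  v^+=0.2587  a^+=0.2443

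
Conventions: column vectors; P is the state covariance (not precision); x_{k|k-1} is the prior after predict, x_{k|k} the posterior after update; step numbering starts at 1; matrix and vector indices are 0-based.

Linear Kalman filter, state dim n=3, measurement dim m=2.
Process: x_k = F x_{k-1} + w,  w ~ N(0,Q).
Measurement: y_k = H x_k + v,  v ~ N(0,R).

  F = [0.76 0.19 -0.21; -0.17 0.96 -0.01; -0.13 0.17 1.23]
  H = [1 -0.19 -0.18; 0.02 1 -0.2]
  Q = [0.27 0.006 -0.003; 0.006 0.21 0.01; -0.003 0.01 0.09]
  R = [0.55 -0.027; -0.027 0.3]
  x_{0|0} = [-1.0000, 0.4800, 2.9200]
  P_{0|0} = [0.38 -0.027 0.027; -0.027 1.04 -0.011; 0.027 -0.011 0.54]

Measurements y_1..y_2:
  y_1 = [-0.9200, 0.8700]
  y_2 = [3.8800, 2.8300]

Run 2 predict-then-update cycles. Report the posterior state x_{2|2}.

x_post = [1.8324, 2.2242, 1.8446]

step 1: x^-=[-1.2820, 0.6016, 3.8032]  P^-=[0.5353 0.1319 -0.1255; 0.1319 1.1886 0.1671; -0.1255 0.1671 0.9314]  S=[1.1649 -0.0754; -0.0754 1.4655]  K=[0.4664 0.1384; -0.0555 0.7872; -0.2808 -0.0293]  nu=[1.1609, 1.0547]  x^+=[-0.5946, 1.3674, 3.4464]  P^+=[0.2636 0.0295 0.0291; 0.0295 0.2703 0.1661; 0.0291 0.1661 0.8396]
step 2: x^-=[-0.9158, 1.3793, 4.5488]  P^-=[0.4550 0.0106 -0.1732; 0.0106 0.4541 0.2349; -0.1732 0.2349 1.4313]  S=[1.1422 -0.0402; -0.0402 0.7194]  K=[0.4274 0.0994; -0.0835 0.5615; -0.4198 -0.0996]  nu=[5.8767, 2.3788]  x^+=[1.8324, 2.2242, 1.8446]  P^+=[0.2427 0.0205 0.0354; 0.0205 0.2155 0.2260; 0.0354 0.2260 1.2262]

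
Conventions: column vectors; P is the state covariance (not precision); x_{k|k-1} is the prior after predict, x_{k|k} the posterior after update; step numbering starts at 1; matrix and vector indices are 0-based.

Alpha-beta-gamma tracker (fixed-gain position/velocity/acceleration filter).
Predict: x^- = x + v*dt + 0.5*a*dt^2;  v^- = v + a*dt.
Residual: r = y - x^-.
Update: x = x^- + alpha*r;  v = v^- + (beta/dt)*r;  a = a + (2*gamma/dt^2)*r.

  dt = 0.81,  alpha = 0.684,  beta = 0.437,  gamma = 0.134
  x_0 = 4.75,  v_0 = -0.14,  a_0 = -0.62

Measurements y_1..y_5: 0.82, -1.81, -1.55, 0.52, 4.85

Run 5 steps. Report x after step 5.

x_post = 2.7754

step 1: x_pred=4.4332  r=-3.6132  x^+=1.9618  v^+=-2.5915  a^+=-2.0959
step 2: x_pred=-0.8249  r=-0.9851  x^+=-1.4987  v^+=-4.8207  a^+=-2.4983
step 3: x_pred=-6.2230  r=4.6730  x^+=-3.0267  v^+=-4.3232  a^+=-0.5895
step 4: x_pred=-6.7218  r=7.2418  x^+=-1.7684  v^+=-0.8936  a^+=2.3686
step 5: x_pred=-1.7152  r=6.5652  x^+=2.7754  v^+=4.5669  a^+=5.0503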